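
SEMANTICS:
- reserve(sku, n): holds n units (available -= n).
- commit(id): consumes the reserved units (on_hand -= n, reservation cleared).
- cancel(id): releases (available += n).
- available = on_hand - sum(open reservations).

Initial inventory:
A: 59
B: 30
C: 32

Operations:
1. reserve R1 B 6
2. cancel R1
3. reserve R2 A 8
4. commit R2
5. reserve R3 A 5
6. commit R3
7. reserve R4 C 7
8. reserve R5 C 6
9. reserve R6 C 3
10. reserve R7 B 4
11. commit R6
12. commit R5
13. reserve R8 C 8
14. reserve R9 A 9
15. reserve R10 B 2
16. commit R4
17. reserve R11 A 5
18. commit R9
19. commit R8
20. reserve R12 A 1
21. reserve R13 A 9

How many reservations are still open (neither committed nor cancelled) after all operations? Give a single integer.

Answer: 5

Derivation:
Step 1: reserve R1 B 6 -> on_hand[A=59 B=30 C=32] avail[A=59 B=24 C=32] open={R1}
Step 2: cancel R1 -> on_hand[A=59 B=30 C=32] avail[A=59 B=30 C=32] open={}
Step 3: reserve R2 A 8 -> on_hand[A=59 B=30 C=32] avail[A=51 B=30 C=32] open={R2}
Step 4: commit R2 -> on_hand[A=51 B=30 C=32] avail[A=51 B=30 C=32] open={}
Step 5: reserve R3 A 5 -> on_hand[A=51 B=30 C=32] avail[A=46 B=30 C=32] open={R3}
Step 6: commit R3 -> on_hand[A=46 B=30 C=32] avail[A=46 B=30 C=32] open={}
Step 7: reserve R4 C 7 -> on_hand[A=46 B=30 C=32] avail[A=46 B=30 C=25] open={R4}
Step 8: reserve R5 C 6 -> on_hand[A=46 B=30 C=32] avail[A=46 B=30 C=19] open={R4,R5}
Step 9: reserve R6 C 3 -> on_hand[A=46 B=30 C=32] avail[A=46 B=30 C=16] open={R4,R5,R6}
Step 10: reserve R7 B 4 -> on_hand[A=46 B=30 C=32] avail[A=46 B=26 C=16] open={R4,R5,R6,R7}
Step 11: commit R6 -> on_hand[A=46 B=30 C=29] avail[A=46 B=26 C=16] open={R4,R5,R7}
Step 12: commit R5 -> on_hand[A=46 B=30 C=23] avail[A=46 B=26 C=16] open={R4,R7}
Step 13: reserve R8 C 8 -> on_hand[A=46 B=30 C=23] avail[A=46 B=26 C=8] open={R4,R7,R8}
Step 14: reserve R9 A 9 -> on_hand[A=46 B=30 C=23] avail[A=37 B=26 C=8] open={R4,R7,R8,R9}
Step 15: reserve R10 B 2 -> on_hand[A=46 B=30 C=23] avail[A=37 B=24 C=8] open={R10,R4,R7,R8,R9}
Step 16: commit R4 -> on_hand[A=46 B=30 C=16] avail[A=37 B=24 C=8] open={R10,R7,R8,R9}
Step 17: reserve R11 A 5 -> on_hand[A=46 B=30 C=16] avail[A=32 B=24 C=8] open={R10,R11,R7,R8,R9}
Step 18: commit R9 -> on_hand[A=37 B=30 C=16] avail[A=32 B=24 C=8] open={R10,R11,R7,R8}
Step 19: commit R8 -> on_hand[A=37 B=30 C=8] avail[A=32 B=24 C=8] open={R10,R11,R7}
Step 20: reserve R12 A 1 -> on_hand[A=37 B=30 C=8] avail[A=31 B=24 C=8] open={R10,R11,R12,R7}
Step 21: reserve R13 A 9 -> on_hand[A=37 B=30 C=8] avail[A=22 B=24 C=8] open={R10,R11,R12,R13,R7}
Open reservations: ['R10', 'R11', 'R12', 'R13', 'R7'] -> 5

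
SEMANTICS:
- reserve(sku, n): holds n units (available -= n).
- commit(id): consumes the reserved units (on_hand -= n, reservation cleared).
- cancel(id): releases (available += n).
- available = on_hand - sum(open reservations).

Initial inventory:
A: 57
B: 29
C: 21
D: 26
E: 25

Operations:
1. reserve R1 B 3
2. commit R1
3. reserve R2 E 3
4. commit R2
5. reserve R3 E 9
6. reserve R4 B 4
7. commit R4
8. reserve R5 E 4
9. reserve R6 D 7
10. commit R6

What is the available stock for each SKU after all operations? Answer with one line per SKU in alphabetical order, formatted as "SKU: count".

Answer: A: 57
B: 22
C: 21
D: 19
E: 9

Derivation:
Step 1: reserve R1 B 3 -> on_hand[A=57 B=29 C=21 D=26 E=25] avail[A=57 B=26 C=21 D=26 E=25] open={R1}
Step 2: commit R1 -> on_hand[A=57 B=26 C=21 D=26 E=25] avail[A=57 B=26 C=21 D=26 E=25] open={}
Step 3: reserve R2 E 3 -> on_hand[A=57 B=26 C=21 D=26 E=25] avail[A=57 B=26 C=21 D=26 E=22] open={R2}
Step 4: commit R2 -> on_hand[A=57 B=26 C=21 D=26 E=22] avail[A=57 B=26 C=21 D=26 E=22] open={}
Step 5: reserve R3 E 9 -> on_hand[A=57 B=26 C=21 D=26 E=22] avail[A=57 B=26 C=21 D=26 E=13] open={R3}
Step 6: reserve R4 B 4 -> on_hand[A=57 B=26 C=21 D=26 E=22] avail[A=57 B=22 C=21 D=26 E=13] open={R3,R4}
Step 7: commit R4 -> on_hand[A=57 B=22 C=21 D=26 E=22] avail[A=57 B=22 C=21 D=26 E=13] open={R3}
Step 8: reserve R5 E 4 -> on_hand[A=57 B=22 C=21 D=26 E=22] avail[A=57 B=22 C=21 D=26 E=9] open={R3,R5}
Step 9: reserve R6 D 7 -> on_hand[A=57 B=22 C=21 D=26 E=22] avail[A=57 B=22 C=21 D=19 E=9] open={R3,R5,R6}
Step 10: commit R6 -> on_hand[A=57 B=22 C=21 D=19 E=22] avail[A=57 B=22 C=21 D=19 E=9] open={R3,R5}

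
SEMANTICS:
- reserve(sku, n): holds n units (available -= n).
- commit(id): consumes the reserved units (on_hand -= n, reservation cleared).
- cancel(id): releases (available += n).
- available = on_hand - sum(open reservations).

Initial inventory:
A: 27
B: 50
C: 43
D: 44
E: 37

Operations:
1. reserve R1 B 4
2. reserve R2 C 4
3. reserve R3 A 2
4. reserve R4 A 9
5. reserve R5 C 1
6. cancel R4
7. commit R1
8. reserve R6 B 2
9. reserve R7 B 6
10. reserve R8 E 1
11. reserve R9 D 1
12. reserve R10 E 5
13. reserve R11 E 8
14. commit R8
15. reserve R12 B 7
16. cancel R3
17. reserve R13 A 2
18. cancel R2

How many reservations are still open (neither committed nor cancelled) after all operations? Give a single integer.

Answer: 8

Derivation:
Step 1: reserve R1 B 4 -> on_hand[A=27 B=50 C=43 D=44 E=37] avail[A=27 B=46 C=43 D=44 E=37] open={R1}
Step 2: reserve R2 C 4 -> on_hand[A=27 B=50 C=43 D=44 E=37] avail[A=27 B=46 C=39 D=44 E=37] open={R1,R2}
Step 3: reserve R3 A 2 -> on_hand[A=27 B=50 C=43 D=44 E=37] avail[A=25 B=46 C=39 D=44 E=37] open={R1,R2,R3}
Step 4: reserve R4 A 9 -> on_hand[A=27 B=50 C=43 D=44 E=37] avail[A=16 B=46 C=39 D=44 E=37] open={R1,R2,R3,R4}
Step 5: reserve R5 C 1 -> on_hand[A=27 B=50 C=43 D=44 E=37] avail[A=16 B=46 C=38 D=44 E=37] open={R1,R2,R3,R4,R5}
Step 6: cancel R4 -> on_hand[A=27 B=50 C=43 D=44 E=37] avail[A=25 B=46 C=38 D=44 E=37] open={R1,R2,R3,R5}
Step 7: commit R1 -> on_hand[A=27 B=46 C=43 D=44 E=37] avail[A=25 B=46 C=38 D=44 E=37] open={R2,R3,R5}
Step 8: reserve R6 B 2 -> on_hand[A=27 B=46 C=43 D=44 E=37] avail[A=25 B=44 C=38 D=44 E=37] open={R2,R3,R5,R6}
Step 9: reserve R7 B 6 -> on_hand[A=27 B=46 C=43 D=44 E=37] avail[A=25 B=38 C=38 D=44 E=37] open={R2,R3,R5,R6,R7}
Step 10: reserve R8 E 1 -> on_hand[A=27 B=46 C=43 D=44 E=37] avail[A=25 B=38 C=38 D=44 E=36] open={R2,R3,R5,R6,R7,R8}
Step 11: reserve R9 D 1 -> on_hand[A=27 B=46 C=43 D=44 E=37] avail[A=25 B=38 C=38 D=43 E=36] open={R2,R3,R5,R6,R7,R8,R9}
Step 12: reserve R10 E 5 -> on_hand[A=27 B=46 C=43 D=44 E=37] avail[A=25 B=38 C=38 D=43 E=31] open={R10,R2,R3,R5,R6,R7,R8,R9}
Step 13: reserve R11 E 8 -> on_hand[A=27 B=46 C=43 D=44 E=37] avail[A=25 B=38 C=38 D=43 E=23] open={R10,R11,R2,R3,R5,R6,R7,R8,R9}
Step 14: commit R8 -> on_hand[A=27 B=46 C=43 D=44 E=36] avail[A=25 B=38 C=38 D=43 E=23] open={R10,R11,R2,R3,R5,R6,R7,R9}
Step 15: reserve R12 B 7 -> on_hand[A=27 B=46 C=43 D=44 E=36] avail[A=25 B=31 C=38 D=43 E=23] open={R10,R11,R12,R2,R3,R5,R6,R7,R9}
Step 16: cancel R3 -> on_hand[A=27 B=46 C=43 D=44 E=36] avail[A=27 B=31 C=38 D=43 E=23] open={R10,R11,R12,R2,R5,R6,R7,R9}
Step 17: reserve R13 A 2 -> on_hand[A=27 B=46 C=43 D=44 E=36] avail[A=25 B=31 C=38 D=43 E=23] open={R10,R11,R12,R13,R2,R5,R6,R7,R9}
Step 18: cancel R2 -> on_hand[A=27 B=46 C=43 D=44 E=36] avail[A=25 B=31 C=42 D=43 E=23] open={R10,R11,R12,R13,R5,R6,R7,R9}
Open reservations: ['R10', 'R11', 'R12', 'R13', 'R5', 'R6', 'R7', 'R9'] -> 8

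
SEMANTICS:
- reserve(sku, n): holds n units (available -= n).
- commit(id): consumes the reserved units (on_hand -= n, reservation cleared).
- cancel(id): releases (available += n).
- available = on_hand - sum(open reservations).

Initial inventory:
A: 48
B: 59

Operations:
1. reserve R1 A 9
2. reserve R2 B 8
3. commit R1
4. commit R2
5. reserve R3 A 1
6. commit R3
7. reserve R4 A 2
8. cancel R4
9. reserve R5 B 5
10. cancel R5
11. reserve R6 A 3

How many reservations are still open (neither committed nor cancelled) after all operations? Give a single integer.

Answer: 1

Derivation:
Step 1: reserve R1 A 9 -> on_hand[A=48 B=59] avail[A=39 B=59] open={R1}
Step 2: reserve R2 B 8 -> on_hand[A=48 B=59] avail[A=39 B=51] open={R1,R2}
Step 3: commit R1 -> on_hand[A=39 B=59] avail[A=39 B=51] open={R2}
Step 4: commit R2 -> on_hand[A=39 B=51] avail[A=39 B=51] open={}
Step 5: reserve R3 A 1 -> on_hand[A=39 B=51] avail[A=38 B=51] open={R3}
Step 6: commit R3 -> on_hand[A=38 B=51] avail[A=38 B=51] open={}
Step 7: reserve R4 A 2 -> on_hand[A=38 B=51] avail[A=36 B=51] open={R4}
Step 8: cancel R4 -> on_hand[A=38 B=51] avail[A=38 B=51] open={}
Step 9: reserve R5 B 5 -> on_hand[A=38 B=51] avail[A=38 B=46] open={R5}
Step 10: cancel R5 -> on_hand[A=38 B=51] avail[A=38 B=51] open={}
Step 11: reserve R6 A 3 -> on_hand[A=38 B=51] avail[A=35 B=51] open={R6}
Open reservations: ['R6'] -> 1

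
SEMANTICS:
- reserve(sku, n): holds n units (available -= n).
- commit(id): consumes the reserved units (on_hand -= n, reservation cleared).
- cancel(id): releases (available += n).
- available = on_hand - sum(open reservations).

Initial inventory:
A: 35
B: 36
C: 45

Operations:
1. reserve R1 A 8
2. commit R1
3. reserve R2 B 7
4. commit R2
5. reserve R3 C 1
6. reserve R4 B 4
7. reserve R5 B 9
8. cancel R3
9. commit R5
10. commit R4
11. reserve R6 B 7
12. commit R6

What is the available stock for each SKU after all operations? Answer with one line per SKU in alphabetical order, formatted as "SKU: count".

Step 1: reserve R1 A 8 -> on_hand[A=35 B=36 C=45] avail[A=27 B=36 C=45] open={R1}
Step 2: commit R1 -> on_hand[A=27 B=36 C=45] avail[A=27 B=36 C=45] open={}
Step 3: reserve R2 B 7 -> on_hand[A=27 B=36 C=45] avail[A=27 B=29 C=45] open={R2}
Step 4: commit R2 -> on_hand[A=27 B=29 C=45] avail[A=27 B=29 C=45] open={}
Step 5: reserve R3 C 1 -> on_hand[A=27 B=29 C=45] avail[A=27 B=29 C=44] open={R3}
Step 6: reserve R4 B 4 -> on_hand[A=27 B=29 C=45] avail[A=27 B=25 C=44] open={R3,R4}
Step 7: reserve R5 B 9 -> on_hand[A=27 B=29 C=45] avail[A=27 B=16 C=44] open={R3,R4,R5}
Step 8: cancel R3 -> on_hand[A=27 B=29 C=45] avail[A=27 B=16 C=45] open={R4,R5}
Step 9: commit R5 -> on_hand[A=27 B=20 C=45] avail[A=27 B=16 C=45] open={R4}
Step 10: commit R4 -> on_hand[A=27 B=16 C=45] avail[A=27 B=16 C=45] open={}
Step 11: reserve R6 B 7 -> on_hand[A=27 B=16 C=45] avail[A=27 B=9 C=45] open={R6}
Step 12: commit R6 -> on_hand[A=27 B=9 C=45] avail[A=27 B=9 C=45] open={}

Answer: A: 27
B: 9
C: 45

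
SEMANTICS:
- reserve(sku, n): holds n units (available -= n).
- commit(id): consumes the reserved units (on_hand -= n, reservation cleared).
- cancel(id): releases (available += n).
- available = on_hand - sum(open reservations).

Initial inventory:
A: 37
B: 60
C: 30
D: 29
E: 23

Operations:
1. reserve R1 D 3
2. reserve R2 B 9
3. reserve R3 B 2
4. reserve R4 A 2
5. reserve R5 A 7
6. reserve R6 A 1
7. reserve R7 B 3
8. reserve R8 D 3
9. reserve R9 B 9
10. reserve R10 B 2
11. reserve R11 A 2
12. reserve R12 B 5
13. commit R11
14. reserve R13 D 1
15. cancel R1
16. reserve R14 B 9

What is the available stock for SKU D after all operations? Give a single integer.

Step 1: reserve R1 D 3 -> on_hand[A=37 B=60 C=30 D=29 E=23] avail[A=37 B=60 C=30 D=26 E=23] open={R1}
Step 2: reserve R2 B 9 -> on_hand[A=37 B=60 C=30 D=29 E=23] avail[A=37 B=51 C=30 D=26 E=23] open={R1,R2}
Step 3: reserve R3 B 2 -> on_hand[A=37 B=60 C=30 D=29 E=23] avail[A=37 B=49 C=30 D=26 E=23] open={R1,R2,R3}
Step 4: reserve R4 A 2 -> on_hand[A=37 B=60 C=30 D=29 E=23] avail[A=35 B=49 C=30 D=26 E=23] open={R1,R2,R3,R4}
Step 5: reserve R5 A 7 -> on_hand[A=37 B=60 C=30 D=29 E=23] avail[A=28 B=49 C=30 D=26 E=23] open={R1,R2,R3,R4,R5}
Step 6: reserve R6 A 1 -> on_hand[A=37 B=60 C=30 D=29 E=23] avail[A=27 B=49 C=30 D=26 E=23] open={R1,R2,R3,R4,R5,R6}
Step 7: reserve R7 B 3 -> on_hand[A=37 B=60 C=30 D=29 E=23] avail[A=27 B=46 C=30 D=26 E=23] open={R1,R2,R3,R4,R5,R6,R7}
Step 8: reserve R8 D 3 -> on_hand[A=37 B=60 C=30 D=29 E=23] avail[A=27 B=46 C=30 D=23 E=23] open={R1,R2,R3,R4,R5,R6,R7,R8}
Step 9: reserve R9 B 9 -> on_hand[A=37 B=60 C=30 D=29 E=23] avail[A=27 B=37 C=30 D=23 E=23] open={R1,R2,R3,R4,R5,R6,R7,R8,R9}
Step 10: reserve R10 B 2 -> on_hand[A=37 B=60 C=30 D=29 E=23] avail[A=27 B=35 C=30 D=23 E=23] open={R1,R10,R2,R3,R4,R5,R6,R7,R8,R9}
Step 11: reserve R11 A 2 -> on_hand[A=37 B=60 C=30 D=29 E=23] avail[A=25 B=35 C=30 D=23 E=23] open={R1,R10,R11,R2,R3,R4,R5,R6,R7,R8,R9}
Step 12: reserve R12 B 5 -> on_hand[A=37 B=60 C=30 D=29 E=23] avail[A=25 B=30 C=30 D=23 E=23] open={R1,R10,R11,R12,R2,R3,R4,R5,R6,R7,R8,R9}
Step 13: commit R11 -> on_hand[A=35 B=60 C=30 D=29 E=23] avail[A=25 B=30 C=30 D=23 E=23] open={R1,R10,R12,R2,R3,R4,R5,R6,R7,R8,R9}
Step 14: reserve R13 D 1 -> on_hand[A=35 B=60 C=30 D=29 E=23] avail[A=25 B=30 C=30 D=22 E=23] open={R1,R10,R12,R13,R2,R3,R4,R5,R6,R7,R8,R9}
Step 15: cancel R1 -> on_hand[A=35 B=60 C=30 D=29 E=23] avail[A=25 B=30 C=30 D=25 E=23] open={R10,R12,R13,R2,R3,R4,R5,R6,R7,R8,R9}
Step 16: reserve R14 B 9 -> on_hand[A=35 B=60 C=30 D=29 E=23] avail[A=25 B=21 C=30 D=25 E=23] open={R10,R12,R13,R14,R2,R3,R4,R5,R6,R7,R8,R9}
Final available[D] = 25

Answer: 25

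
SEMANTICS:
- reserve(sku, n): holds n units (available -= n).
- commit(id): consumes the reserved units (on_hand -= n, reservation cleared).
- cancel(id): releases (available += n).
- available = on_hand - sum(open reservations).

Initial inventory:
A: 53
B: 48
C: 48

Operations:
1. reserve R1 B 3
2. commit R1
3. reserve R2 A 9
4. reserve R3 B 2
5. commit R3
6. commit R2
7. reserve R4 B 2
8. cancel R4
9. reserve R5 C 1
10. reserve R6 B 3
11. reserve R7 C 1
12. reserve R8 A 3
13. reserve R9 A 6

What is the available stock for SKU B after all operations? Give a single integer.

Step 1: reserve R1 B 3 -> on_hand[A=53 B=48 C=48] avail[A=53 B=45 C=48] open={R1}
Step 2: commit R1 -> on_hand[A=53 B=45 C=48] avail[A=53 B=45 C=48] open={}
Step 3: reserve R2 A 9 -> on_hand[A=53 B=45 C=48] avail[A=44 B=45 C=48] open={R2}
Step 4: reserve R3 B 2 -> on_hand[A=53 B=45 C=48] avail[A=44 B=43 C=48] open={R2,R3}
Step 5: commit R3 -> on_hand[A=53 B=43 C=48] avail[A=44 B=43 C=48] open={R2}
Step 6: commit R2 -> on_hand[A=44 B=43 C=48] avail[A=44 B=43 C=48] open={}
Step 7: reserve R4 B 2 -> on_hand[A=44 B=43 C=48] avail[A=44 B=41 C=48] open={R4}
Step 8: cancel R4 -> on_hand[A=44 B=43 C=48] avail[A=44 B=43 C=48] open={}
Step 9: reserve R5 C 1 -> on_hand[A=44 B=43 C=48] avail[A=44 B=43 C=47] open={R5}
Step 10: reserve R6 B 3 -> on_hand[A=44 B=43 C=48] avail[A=44 B=40 C=47] open={R5,R6}
Step 11: reserve R7 C 1 -> on_hand[A=44 B=43 C=48] avail[A=44 B=40 C=46] open={R5,R6,R7}
Step 12: reserve R8 A 3 -> on_hand[A=44 B=43 C=48] avail[A=41 B=40 C=46] open={R5,R6,R7,R8}
Step 13: reserve R9 A 6 -> on_hand[A=44 B=43 C=48] avail[A=35 B=40 C=46] open={R5,R6,R7,R8,R9}
Final available[B] = 40

Answer: 40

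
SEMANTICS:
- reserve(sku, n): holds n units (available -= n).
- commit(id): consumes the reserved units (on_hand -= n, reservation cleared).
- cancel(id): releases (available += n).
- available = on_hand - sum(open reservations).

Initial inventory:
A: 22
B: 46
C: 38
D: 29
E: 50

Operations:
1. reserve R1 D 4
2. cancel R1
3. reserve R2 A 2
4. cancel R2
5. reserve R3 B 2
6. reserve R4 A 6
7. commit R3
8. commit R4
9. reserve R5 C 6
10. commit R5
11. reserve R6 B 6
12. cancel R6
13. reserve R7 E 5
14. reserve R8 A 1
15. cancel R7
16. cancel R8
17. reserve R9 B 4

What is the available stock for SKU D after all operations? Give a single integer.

Answer: 29

Derivation:
Step 1: reserve R1 D 4 -> on_hand[A=22 B=46 C=38 D=29 E=50] avail[A=22 B=46 C=38 D=25 E=50] open={R1}
Step 2: cancel R1 -> on_hand[A=22 B=46 C=38 D=29 E=50] avail[A=22 B=46 C=38 D=29 E=50] open={}
Step 3: reserve R2 A 2 -> on_hand[A=22 B=46 C=38 D=29 E=50] avail[A=20 B=46 C=38 D=29 E=50] open={R2}
Step 4: cancel R2 -> on_hand[A=22 B=46 C=38 D=29 E=50] avail[A=22 B=46 C=38 D=29 E=50] open={}
Step 5: reserve R3 B 2 -> on_hand[A=22 B=46 C=38 D=29 E=50] avail[A=22 B=44 C=38 D=29 E=50] open={R3}
Step 6: reserve R4 A 6 -> on_hand[A=22 B=46 C=38 D=29 E=50] avail[A=16 B=44 C=38 D=29 E=50] open={R3,R4}
Step 7: commit R3 -> on_hand[A=22 B=44 C=38 D=29 E=50] avail[A=16 B=44 C=38 D=29 E=50] open={R4}
Step 8: commit R4 -> on_hand[A=16 B=44 C=38 D=29 E=50] avail[A=16 B=44 C=38 D=29 E=50] open={}
Step 9: reserve R5 C 6 -> on_hand[A=16 B=44 C=38 D=29 E=50] avail[A=16 B=44 C=32 D=29 E=50] open={R5}
Step 10: commit R5 -> on_hand[A=16 B=44 C=32 D=29 E=50] avail[A=16 B=44 C=32 D=29 E=50] open={}
Step 11: reserve R6 B 6 -> on_hand[A=16 B=44 C=32 D=29 E=50] avail[A=16 B=38 C=32 D=29 E=50] open={R6}
Step 12: cancel R6 -> on_hand[A=16 B=44 C=32 D=29 E=50] avail[A=16 B=44 C=32 D=29 E=50] open={}
Step 13: reserve R7 E 5 -> on_hand[A=16 B=44 C=32 D=29 E=50] avail[A=16 B=44 C=32 D=29 E=45] open={R7}
Step 14: reserve R8 A 1 -> on_hand[A=16 B=44 C=32 D=29 E=50] avail[A=15 B=44 C=32 D=29 E=45] open={R7,R8}
Step 15: cancel R7 -> on_hand[A=16 B=44 C=32 D=29 E=50] avail[A=15 B=44 C=32 D=29 E=50] open={R8}
Step 16: cancel R8 -> on_hand[A=16 B=44 C=32 D=29 E=50] avail[A=16 B=44 C=32 D=29 E=50] open={}
Step 17: reserve R9 B 4 -> on_hand[A=16 B=44 C=32 D=29 E=50] avail[A=16 B=40 C=32 D=29 E=50] open={R9}
Final available[D] = 29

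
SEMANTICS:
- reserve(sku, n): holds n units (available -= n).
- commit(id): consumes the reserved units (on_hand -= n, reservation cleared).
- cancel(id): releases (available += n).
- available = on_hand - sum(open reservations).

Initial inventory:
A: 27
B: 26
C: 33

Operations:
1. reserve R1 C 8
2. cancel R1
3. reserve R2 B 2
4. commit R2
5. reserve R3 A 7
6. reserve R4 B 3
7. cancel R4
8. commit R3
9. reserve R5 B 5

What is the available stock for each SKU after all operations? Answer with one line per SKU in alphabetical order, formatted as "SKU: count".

Answer: A: 20
B: 19
C: 33

Derivation:
Step 1: reserve R1 C 8 -> on_hand[A=27 B=26 C=33] avail[A=27 B=26 C=25] open={R1}
Step 2: cancel R1 -> on_hand[A=27 B=26 C=33] avail[A=27 B=26 C=33] open={}
Step 3: reserve R2 B 2 -> on_hand[A=27 B=26 C=33] avail[A=27 B=24 C=33] open={R2}
Step 4: commit R2 -> on_hand[A=27 B=24 C=33] avail[A=27 B=24 C=33] open={}
Step 5: reserve R3 A 7 -> on_hand[A=27 B=24 C=33] avail[A=20 B=24 C=33] open={R3}
Step 6: reserve R4 B 3 -> on_hand[A=27 B=24 C=33] avail[A=20 B=21 C=33] open={R3,R4}
Step 7: cancel R4 -> on_hand[A=27 B=24 C=33] avail[A=20 B=24 C=33] open={R3}
Step 8: commit R3 -> on_hand[A=20 B=24 C=33] avail[A=20 B=24 C=33] open={}
Step 9: reserve R5 B 5 -> on_hand[A=20 B=24 C=33] avail[A=20 B=19 C=33] open={R5}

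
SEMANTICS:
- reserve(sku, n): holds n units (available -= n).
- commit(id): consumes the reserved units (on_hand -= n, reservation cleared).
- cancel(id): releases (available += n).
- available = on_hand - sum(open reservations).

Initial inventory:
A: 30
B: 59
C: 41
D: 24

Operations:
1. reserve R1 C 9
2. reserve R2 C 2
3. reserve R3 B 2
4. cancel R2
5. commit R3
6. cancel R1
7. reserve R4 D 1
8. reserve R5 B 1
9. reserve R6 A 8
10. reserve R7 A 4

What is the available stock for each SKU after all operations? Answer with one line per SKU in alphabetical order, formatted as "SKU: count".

Step 1: reserve R1 C 9 -> on_hand[A=30 B=59 C=41 D=24] avail[A=30 B=59 C=32 D=24] open={R1}
Step 2: reserve R2 C 2 -> on_hand[A=30 B=59 C=41 D=24] avail[A=30 B=59 C=30 D=24] open={R1,R2}
Step 3: reserve R3 B 2 -> on_hand[A=30 B=59 C=41 D=24] avail[A=30 B=57 C=30 D=24] open={R1,R2,R3}
Step 4: cancel R2 -> on_hand[A=30 B=59 C=41 D=24] avail[A=30 B=57 C=32 D=24] open={R1,R3}
Step 5: commit R3 -> on_hand[A=30 B=57 C=41 D=24] avail[A=30 B=57 C=32 D=24] open={R1}
Step 6: cancel R1 -> on_hand[A=30 B=57 C=41 D=24] avail[A=30 B=57 C=41 D=24] open={}
Step 7: reserve R4 D 1 -> on_hand[A=30 B=57 C=41 D=24] avail[A=30 B=57 C=41 D=23] open={R4}
Step 8: reserve R5 B 1 -> on_hand[A=30 B=57 C=41 D=24] avail[A=30 B=56 C=41 D=23] open={R4,R5}
Step 9: reserve R6 A 8 -> on_hand[A=30 B=57 C=41 D=24] avail[A=22 B=56 C=41 D=23] open={R4,R5,R6}
Step 10: reserve R7 A 4 -> on_hand[A=30 B=57 C=41 D=24] avail[A=18 B=56 C=41 D=23] open={R4,R5,R6,R7}

Answer: A: 18
B: 56
C: 41
D: 23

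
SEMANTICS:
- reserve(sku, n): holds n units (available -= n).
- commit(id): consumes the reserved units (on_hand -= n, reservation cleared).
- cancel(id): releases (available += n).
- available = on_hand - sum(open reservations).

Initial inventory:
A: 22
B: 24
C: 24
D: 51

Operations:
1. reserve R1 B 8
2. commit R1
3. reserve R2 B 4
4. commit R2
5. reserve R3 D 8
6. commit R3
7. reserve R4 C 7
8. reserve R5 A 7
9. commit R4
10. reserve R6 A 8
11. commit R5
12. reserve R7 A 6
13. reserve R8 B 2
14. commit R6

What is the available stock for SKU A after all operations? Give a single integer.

Answer: 1

Derivation:
Step 1: reserve R1 B 8 -> on_hand[A=22 B=24 C=24 D=51] avail[A=22 B=16 C=24 D=51] open={R1}
Step 2: commit R1 -> on_hand[A=22 B=16 C=24 D=51] avail[A=22 B=16 C=24 D=51] open={}
Step 3: reserve R2 B 4 -> on_hand[A=22 B=16 C=24 D=51] avail[A=22 B=12 C=24 D=51] open={R2}
Step 4: commit R2 -> on_hand[A=22 B=12 C=24 D=51] avail[A=22 B=12 C=24 D=51] open={}
Step 5: reserve R3 D 8 -> on_hand[A=22 B=12 C=24 D=51] avail[A=22 B=12 C=24 D=43] open={R3}
Step 6: commit R3 -> on_hand[A=22 B=12 C=24 D=43] avail[A=22 B=12 C=24 D=43] open={}
Step 7: reserve R4 C 7 -> on_hand[A=22 B=12 C=24 D=43] avail[A=22 B=12 C=17 D=43] open={R4}
Step 8: reserve R5 A 7 -> on_hand[A=22 B=12 C=24 D=43] avail[A=15 B=12 C=17 D=43] open={R4,R5}
Step 9: commit R4 -> on_hand[A=22 B=12 C=17 D=43] avail[A=15 B=12 C=17 D=43] open={R5}
Step 10: reserve R6 A 8 -> on_hand[A=22 B=12 C=17 D=43] avail[A=7 B=12 C=17 D=43] open={R5,R6}
Step 11: commit R5 -> on_hand[A=15 B=12 C=17 D=43] avail[A=7 B=12 C=17 D=43] open={R6}
Step 12: reserve R7 A 6 -> on_hand[A=15 B=12 C=17 D=43] avail[A=1 B=12 C=17 D=43] open={R6,R7}
Step 13: reserve R8 B 2 -> on_hand[A=15 B=12 C=17 D=43] avail[A=1 B=10 C=17 D=43] open={R6,R7,R8}
Step 14: commit R6 -> on_hand[A=7 B=12 C=17 D=43] avail[A=1 B=10 C=17 D=43] open={R7,R8}
Final available[A] = 1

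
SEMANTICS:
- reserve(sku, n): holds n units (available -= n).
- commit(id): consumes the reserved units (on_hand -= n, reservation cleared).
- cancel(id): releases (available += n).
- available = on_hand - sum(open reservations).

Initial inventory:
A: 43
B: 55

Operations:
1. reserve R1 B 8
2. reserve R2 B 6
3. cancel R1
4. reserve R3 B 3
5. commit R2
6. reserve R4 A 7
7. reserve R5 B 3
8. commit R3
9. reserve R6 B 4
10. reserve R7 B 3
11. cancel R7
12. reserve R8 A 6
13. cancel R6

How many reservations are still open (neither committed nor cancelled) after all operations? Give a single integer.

Step 1: reserve R1 B 8 -> on_hand[A=43 B=55] avail[A=43 B=47] open={R1}
Step 2: reserve R2 B 6 -> on_hand[A=43 B=55] avail[A=43 B=41] open={R1,R2}
Step 3: cancel R1 -> on_hand[A=43 B=55] avail[A=43 B=49] open={R2}
Step 4: reserve R3 B 3 -> on_hand[A=43 B=55] avail[A=43 B=46] open={R2,R3}
Step 5: commit R2 -> on_hand[A=43 B=49] avail[A=43 B=46] open={R3}
Step 6: reserve R4 A 7 -> on_hand[A=43 B=49] avail[A=36 B=46] open={R3,R4}
Step 7: reserve R5 B 3 -> on_hand[A=43 B=49] avail[A=36 B=43] open={R3,R4,R5}
Step 8: commit R3 -> on_hand[A=43 B=46] avail[A=36 B=43] open={R4,R5}
Step 9: reserve R6 B 4 -> on_hand[A=43 B=46] avail[A=36 B=39] open={R4,R5,R6}
Step 10: reserve R7 B 3 -> on_hand[A=43 B=46] avail[A=36 B=36] open={R4,R5,R6,R7}
Step 11: cancel R7 -> on_hand[A=43 B=46] avail[A=36 B=39] open={R4,R5,R6}
Step 12: reserve R8 A 6 -> on_hand[A=43 B=46] avail[A=30 B=39] open={R4,R5,R6,R8}
Step 13: cancel R6 -> on_hand[A=43 B=46] avail[A=30 B=43] open={R4,R5,R8}
Open reservations: ['R4', 'R5', 'R8'] -> 3

Answer: 3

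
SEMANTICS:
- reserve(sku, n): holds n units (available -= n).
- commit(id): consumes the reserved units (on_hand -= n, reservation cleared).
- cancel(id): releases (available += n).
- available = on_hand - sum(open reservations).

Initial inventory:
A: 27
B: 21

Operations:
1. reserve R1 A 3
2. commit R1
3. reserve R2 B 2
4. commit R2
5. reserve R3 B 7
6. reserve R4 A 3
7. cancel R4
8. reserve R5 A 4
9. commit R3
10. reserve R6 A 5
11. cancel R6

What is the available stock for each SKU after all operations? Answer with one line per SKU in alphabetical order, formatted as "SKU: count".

Answer: A: 20
B: 12

Derivation:
Step 1: reserve R1 A 3 -> on_hand[A=27 B=21] avail[A=24 B=21] open={R1}
Step 2: commit R1 -> on_hand[A=24 B=21] avail[A=24 B=21] open={}
Step 3: reserve R2 B 2 -> on_hand[A=24 B=21] avail[A=24 B=19] open={R2}
Step 4: commit R2 -> on_hand[A=24 B=19] avail[A=24 B=19] open={}
Step 5: reserve R3 B 7 -> on_hand[A=24 B=19] avail[A=24 B=12] open={R3}
Step 6: reserve R4 A 3 -> on_hand[A=24 B=19] avail[A=21 B=12] open={R3,R4}
Step 7: cancel R4 -> on_hand[A=24 B=19] avail[A=24 B=12] open={R3}
Step 8: reserve R5 A 4 -> on_hand[A=24 B=19] avail[A=20 B=12] open={R3,R5}
Step 9: commit R3 -> on_hand[A=24 B=12] avail[A=20 B=12] open={R5}
Step 10: reserve R6 A 5 -> on_hand[A=24 B=12] avail[A=15 B=12] open={R5,R6}
Step 11: cancel R6 -> on_hand[A=24 B=12] avail[A=20 B=12] open={R5}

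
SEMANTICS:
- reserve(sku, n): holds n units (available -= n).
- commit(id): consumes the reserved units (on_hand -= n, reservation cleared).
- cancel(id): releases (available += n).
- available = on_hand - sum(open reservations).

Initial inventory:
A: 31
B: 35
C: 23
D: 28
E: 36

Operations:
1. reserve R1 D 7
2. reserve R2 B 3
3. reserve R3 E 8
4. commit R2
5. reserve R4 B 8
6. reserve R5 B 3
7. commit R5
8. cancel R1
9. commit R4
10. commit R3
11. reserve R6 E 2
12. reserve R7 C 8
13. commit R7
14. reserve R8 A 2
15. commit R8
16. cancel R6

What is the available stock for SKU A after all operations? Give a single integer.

Answer: 29

Derivation:
Step 1: reserve R1 D 7 -> on_hand[A=31 B=35 C=23 D=28 E=36] avail[A=31 B=35 C=23 D=21 E=36] open={R1}
Step 2: reserve R2 B 3 -> on_hand[A=31 B=35 C=23 D=28 E=36] avail[A=31 B=32 C=23 D=21 E=36] open={R1,R2}
Step 3: reserve R3 E 8 -> on_hand[A=31 B=35 C=23 D=28 E=36] avail[A=31 B=32 C=23 D=21 E=28] open={R1,R2,R3}
Step 4: commit R2 -> on_hand[A=31 B=32 C=23 D=28 E=36] avail[A=31 B=32 C=23 D=21 E=28] open={R1,R3}
Step 5: reserve R4 B 8 -> on_hand[A=31 B=32 C=23 D=28 E=36] avail[A=31 B=24 C=23 D=21 E=28] open={R1,R3,R4}
Step 6: reserve R5 B 3 -> on_hand[A=31 B=32 C=23 D=28 E=36] avail[A=31 B=21 C=23 D=21 E=28] open={R1,R3,R4,R5}
Step 7: commit R5 -> on_hand[A=31 B=29 C=23 D=28 E=36] avail[A=31 B=21 C=23 D=21 E=28] open={R1,R3,R4}
Step 8: cancel R1 -> on_hand[A=31 B=29 C=23 D=28 E=36] avail[A=31 B=21 C=23 D=28 E=28] open={R3,R4}
Step 9: commit R4 -> on_hand[A=31 B=21 C=23 D=28 E=36] avail[A=31 B=21 C=23 D=28 E=28] open={R3}
Step 10: commit R3 -> on_hand[A=31 B=21 C=23 D=28 E=28] avail[A=31 B=21 C=23 D=28 E=28] open={}
Step 11: reserve R6 E 2 -> on_hand[A=31 B=21 C=23 D=28 E=28] avail[A=31 B=21 C=23 D=28 E=26] open={R6}
Step 12: reserve R7 C 8 -> on_hand[A=31 B=21 C=23 D=28 E=28] avail[A=31 B=21 C=15 D=28 E=26] open={R6,R7}
Step 13: commit R7 -> on_hand[A=31 B=21 C=15 D=28 E=28] avail[A=31 B=21 C=15 D=28 E=26] open={R6}
Step 14: reserve R8 A 2 -> on_hand[A=31 B=21 C=15 D=28 E=28] avail[A=29 B=21 C=15 D=28 E=26] open={R6,R8}
Step 15: commit R8 -> on_hand[A=29 B=21 C=15 D=28 E=28] avail[A=29 B=21 C=15 D=28 E=26] open={R6}
Step 16: cancel R6 -> on_hand[A=29 B=21 C=15 D=28 E=28] avail[A=29 B=21 C=15 D=28 E=28] open={}
Final available[A] = 29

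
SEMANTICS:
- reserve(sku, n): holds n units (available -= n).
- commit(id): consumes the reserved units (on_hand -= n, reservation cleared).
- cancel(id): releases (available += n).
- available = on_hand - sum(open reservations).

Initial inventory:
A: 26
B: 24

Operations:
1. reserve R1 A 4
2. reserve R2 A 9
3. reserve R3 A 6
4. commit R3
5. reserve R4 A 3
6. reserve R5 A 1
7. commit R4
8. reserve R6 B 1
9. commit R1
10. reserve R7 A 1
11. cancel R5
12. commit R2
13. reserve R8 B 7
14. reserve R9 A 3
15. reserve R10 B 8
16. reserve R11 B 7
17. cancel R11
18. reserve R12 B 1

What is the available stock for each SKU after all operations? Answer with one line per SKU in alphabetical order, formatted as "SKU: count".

Answer: A: 0
B: 7

Derivation:
Step 1: reserve R1 A 4 -> on_hand[A=26 B=24] avail[A=22 B=24] open={R1}
Step 2: reserve R2 A 9 -> on_hand[A=26 B=24] avail[A=13 B=24] open={R1,R2}
Step 3: reserve R3 A 6 -> on_hand[A=26 B=24] avail[A=7 B=24] open={R1,R2,R3}
Step 4: commit R3 -> on_hand[A=20 B=24] avail[A=7 B=24] open={R1,R2}
Step 5: reserve R4 A 3 -> on_hand[A=20 B=24] avail[A=4 B=24] open={R1,R2,R4}
Step 6: reserve R5 A 1 -> on_hand[A=20 B=24] avail[A=3 B=24] open={R1,R2,R4,R5}
Step 7: commit R4 -> on_hand[A=17 B=24] avail[A=3 B=24] open={R1,R2,R5}
Step 8: reserve R6 B 1 -> on_hand[A=17 B=24] avail[A=3 B=23] open={R1,R2,R5,R6}
Step 9: commit R1 -> on_hand[A=13 B=24] avail[A=3 B=23] open={R2,R5,R6}
Step 10: reserve R7 A 1 -> on_hand[A=13 B=24] avail[A=2 B=23] open={R2,R5,R6,R7}
Step 11: cancel R5 -> on_hand[A=13 B=24] avail[A=3 B=23] open={R2,R6,R7}
Step 12: commit R2 -> on_hand[A=4 B=24] avail[A=3 B=23] open={R6,R7}
Step 13: reserve R8 B 7 -> on_hand[A=4 B=24] avail[A=3 B=16] open={R6,R7,R8}
Step 14: reserve R9 A 3 -> on_hand[A=4 B=24] avail[A=0 B=16] open={R6,R7,R8,R9}
Step 15: reserve R10 B 8 -> on_hand[A=4 B=24] avail[A=0 B=8] open={R10,R6,R7,R8,R9}
Step 16: reserve R11 B 7 -> on_hand[A=4 B=24] avail[A=0 B=1] open={R10,R11,R6,R7,R8,R9}
Step 17: cancel R11 -> on_hand[A=4 B=24] avail[A=0 B=8] open={R10,R6,R7,R8,R9}
Step 18: reserve R12 B 1 -> on_hand[A=4 B=24] avail[A=0 B=7] open={R10,R12,R6,R7,R8,R9}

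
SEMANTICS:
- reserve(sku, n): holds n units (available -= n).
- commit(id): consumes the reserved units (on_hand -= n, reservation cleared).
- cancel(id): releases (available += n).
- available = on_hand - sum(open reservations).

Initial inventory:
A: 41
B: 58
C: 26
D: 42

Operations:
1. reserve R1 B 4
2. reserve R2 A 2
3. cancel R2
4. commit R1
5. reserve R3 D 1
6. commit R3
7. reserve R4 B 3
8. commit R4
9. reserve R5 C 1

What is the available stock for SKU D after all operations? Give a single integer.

Answer: 41

Derivation:
Step 1: reserve R1 B 4 -> on_hand[A=41 B=58 C=26 D=42] avail[A=41 B=54 C=26 D=42] open={R1}
Step 2: reserve R2 A 2 -> on_hand[A=41 B=58 C=26 D=42] avail[A=39 B=54 C=26 D=42] open={R1,R2}
Step 3: cancel R2 -> on_hand[A=41 B=58 C=26 D=42] avail[A=41 B=54 C=26 D=42] open={R1}
Step 4: commit R1 -> on_hand[A=41 B=54 C=26 D=42] avail[A=41 B=54 C=26 D=42] open={}
Step 5: reserve R3 D 1 -> on_hand[A=41 B=54 C=26 D=42] avail[A=41 B=54 C=26 D=41] open={R3}
Step 6: commit R3 -> on_hand[A=41 B=54 C=26 D=41] avail[A=41 B=54 C=26 D=41] open={}
Step 7: reserve R4 B 3 -> on_hand[A=41 B=54 C=26 D=41] avail[A=41 B=51 C=26 D=41] open={R4}
Step 8: commit R4 -> on_hand[A=41 B=51 C=26 D=41] avail[A=41 B=51 C=26 D=41] open={}
Step 9: reserve R5 C 1 -> on_hand[A=41 B=51 C=26 D=41] avail[A=41 B=51 C=25 D=41] open={R5}
Final available[D] = 41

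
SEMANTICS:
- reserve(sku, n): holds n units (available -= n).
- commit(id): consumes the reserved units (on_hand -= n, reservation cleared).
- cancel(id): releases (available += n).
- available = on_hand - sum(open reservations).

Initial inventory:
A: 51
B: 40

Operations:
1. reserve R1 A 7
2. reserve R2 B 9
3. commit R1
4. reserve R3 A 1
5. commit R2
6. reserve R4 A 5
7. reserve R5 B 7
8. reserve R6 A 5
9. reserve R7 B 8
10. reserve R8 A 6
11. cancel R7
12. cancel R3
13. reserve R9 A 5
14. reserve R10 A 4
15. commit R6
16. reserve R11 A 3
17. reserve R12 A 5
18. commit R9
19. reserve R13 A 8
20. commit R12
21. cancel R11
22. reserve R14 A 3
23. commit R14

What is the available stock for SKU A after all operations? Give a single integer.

Step 1: reserve R1 A 7 -> on_hand[A=51 B=40] avail[A=44 B=40] open={R1}
Step 2: reserve R2 B 9 -> on_hand[A=51 B=40] avail[A=44 B=31] open={R1,R2}
Step 3: commit R1 -> on_hand[A=44 B=40] avail[A=44 B=31] open={R2}
Step 4: reserve R3 A 1 -> on_hand[A=44 B=40] avail[A=43 B=31] open={R2,R3}
Step 5: commit R2 -> on_hand[A=44 B=31] avail[A=43 B=31] open={R3}
Step 6: reserve R4 A 5 -> on_hand[A=44 B=31] avail[A=38 B=31] open={R3,R4}
Step 7: reserve R5 B 7 -> on_hand[A=44 B=31] avail[A=38 B=24] open={R3,R4,R5}
Step 8: reserve R6 A 5 -> on_hand[A=44 B=31] avail[A=33 B=24] open={R3,R4,R5,R6}
Step 9: reserve R7 B 8 -> on_hand[A=44 B=31] avail[A=33 B=16] open={R3,R4,R5,R6,R7}
Step 10: reserve R8 A 6 -> on_hand[A=44 B=31] avail[A=27 B=16] open={R3,R4,R5,R6,R7,R8}
Step 11: cancel R7 -> on_hand[A=44 B=31] avail[A=27 B=24] open={R3,R4,R5,R6,R8}
Step 12: cancel R3 -> on_hand[A=44 B=31] avail[A=28 B=24] open={R4,R5,R6,R8}
Step 13: reserve R9 A 5 -> on_hand[A=44 B=31] avail[A=23 B=24] open={R4,R5,R6,R8,R9}
Step 14: reserve R10 A 4 -> on_hand[A=44 B=31] avail[A=19 B=24] open={R10,R4,R5,R6,R8,R9}
Step 15: commit R6 -> on_hand[A=39 B=31] avail[A=19 B=24] open={R10,R4,R5,R8,R9}
Step 16: reserve R11 A 3 -> on_hand[A=39 B=31] avail[A=16 B=24] open={R10,R11,R4,R5,R8,R9}
Step 17: reserve R12 A 5 -> on_hand[A=39 B=31] avail[A=11 B=24] open={R10,R11,R12,R4,R5,R8,R9}
Step 18: commit R9 -> on_hand[A=34 B=31] avail[A=11 B=24] open={R10,R11,R12,R4,R5,R8}
Step 19: reserve R13 A 8 -> on_hand[A=34 B=31] avail[A=3 B=24] open={R10,R11,R12,R13,R4,R5,R8}
Step 20: commit R12 -> on_hand[A=29 B=31] avail[A=3 B=24] open={R10,R11,R13,R4,R5,R8}
Step 21: cancel R11 -> on_hand[A=29 B=31] avail[A=6 B=24] open={R10,R13,R4,R5,R8}
Step 22: reserve R14 A 3 -> on_hand[A=29 B=31] avail[A=3 B=24] open={R10,R13,R14,R4,R5,R8}
Step 23: commit R14 -> on_hand[A=26 B=31] avail[A=3 B=24] open={R10,R13,R4,R5,R8}
Final available[A] = 3

Answer: 3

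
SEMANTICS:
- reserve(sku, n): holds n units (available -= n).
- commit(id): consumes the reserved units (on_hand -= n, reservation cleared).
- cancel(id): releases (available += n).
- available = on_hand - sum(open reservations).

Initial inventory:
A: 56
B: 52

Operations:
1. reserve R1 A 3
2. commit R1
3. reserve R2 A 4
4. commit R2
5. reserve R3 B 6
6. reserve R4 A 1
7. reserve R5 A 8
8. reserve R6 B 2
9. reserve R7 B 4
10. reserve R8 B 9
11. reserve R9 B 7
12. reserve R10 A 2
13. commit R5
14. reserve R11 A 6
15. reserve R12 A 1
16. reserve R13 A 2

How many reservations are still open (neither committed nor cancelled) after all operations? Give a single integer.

Step 1: reserve R1 A 3 -> on_hand[A=56 B=52] avail[A=53 B=52] open={R1}
Step 2: commit R1 -> on_hand[A=53 B=52] avail[A=53 B=52] open={}
Step 3: reserve R2 A 4 -> on_hand[A=53 B=52] avail[A=49 B=52] open={R2}
Step 4: commit R2 -> on_hand[A=49 B=52] avail[A=49 B=52] open={}
Step 5: reserve R3 B 6 -> on_hand[A=49 B=52] avail[A=49 B=46] open={R3}
Step 6: reserve R4 A 1 -> on_hand[A=49 B=52] avail[A=48 B=46] open={R3,R4}
Step 7: reserve R5 A 8 -> on_hand[A=49 B=52] avail[A=40 B=46] open={R3,R4,R5}
Step 8: reserve R6 B 2 -> on_hand[A=49 B=52] avail[A=40 B=44] open={R3,R4,R5,R6}
Step 9: reserve R7 B 4 -> on_hand[A=49 B=52] avail[A=40 B=40] open={R3,R4,R5,R6,R7}
Step 10: reserve R8 B 9 -> on_hand[A=49 B=52] avail[A=40 B=31] open={R3,R4,R5,R6,R7,R8}
Step 11: reserve R9 B 7 -> on_hand[A=49 B=52] avail[A=40 B=24] open={R3,R4,R5,R6,R7,R8,R9}
Step 12: reserve R10 A 2 -> on_hand[A=49 B=52] avail[A=38 B=24] open={R10,R3,R4,R5,R6,R7,R8,R9}
Step 13: commit R5 -> on_hand[A=41 B=52] avail[A=38 B=24] open={R10,R3,R4,R6,R7,R8,R9}
Step 14: reserve R11 A 6 -> on_hand[A=41 B=52] avail[A=32 B=24] open={R10,R11,R3,R4,R6,R7,R8,R9}
Step 15: reserve R12 A 1 -> on_hand[A=41 B=52] avail[A=31 B=24] open={R10,R11,R12,R3,R4,R6,R7,R8,R9}
Step 16: reserve R13 A 2 -> on_hand[A=41 B=52] avail[A=29 B=24] open={R10,R11,R12,R13,R3,R4,R6,R7,R8,R9}
Open reservations: ['R10', 'R11', 'R12', 'R13', 'R3', 'R4', 'R6', 'R7', 'R8', 'R9'] -> 10

Answer: 10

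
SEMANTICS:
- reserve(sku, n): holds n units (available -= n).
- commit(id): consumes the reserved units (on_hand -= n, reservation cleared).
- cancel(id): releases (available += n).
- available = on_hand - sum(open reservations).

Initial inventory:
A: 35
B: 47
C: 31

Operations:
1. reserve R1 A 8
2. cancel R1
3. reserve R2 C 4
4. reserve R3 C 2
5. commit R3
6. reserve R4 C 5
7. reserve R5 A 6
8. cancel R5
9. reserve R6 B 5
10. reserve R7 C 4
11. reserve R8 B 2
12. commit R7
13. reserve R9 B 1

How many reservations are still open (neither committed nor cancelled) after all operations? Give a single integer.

Answer: 5

Derivation:
Step 1: reserve R1 A 8 -> on_hand[A=35 B=47 C=31] avail[A=27 B=47 C=31] open={R1}
Step 2: cancel R1 -> on_hand[A=35 B=47 C=31] avail[A=35 B=47 C=31] open={}
Step 3: reserve R2 C 4 -> on_hand[A=35 B=47 C=31] avail[A=35 B=47 C=27] open={R2}
Step 4: reserve R3 C 2 -> on_hand[A=35 B=47 C=31] avail[A=35 B=47 C=25] open={R2,R3}
Step 5: commit R3 -> on_hand[A=35 B=47 C=29] avail[A=35 B=47 C=25] open={R2}
Step 6: reserve R4 C 5 -> on_hand[A=35 B=47 C=29] avail[A=35 B=47 C=20] open={R2,R4}
Step 7: reserve R5 A 6 -> on_hand[A=35 B=47 C=29] avail[A=29 B=47 C=20] open={R2,R4,R5}
Step 8: cancel R5 -> on_hand[A=35 B=47 C=29] avail[A=35 B=47 C=20] open={R2,R4}
Step 9: reserve R6 B 5 -> on_hand[A=35 B=47 C=29] avail[A=35 B=42 C=20] open={R2,R4,R6}
Step 10: reserve R7 C 4 -> on_hand[A=35 B=47 C=29] avail[A=35 B=42 C=16] open={R2,R4,R6,R7}
Step 11: reserve R8 B 2 -> on_hand[A=35 B=47 C=29] avail[A=35 B=40 C=16] open={R2,R4,R6,R7,R8}
Step 12: commit R7 -> on_hand[A=35 B=47 C=25] avail[A=35 B=40 C=16] open={R2,R4,R6,R8}
Step 13: reserve R9 B 1 -> on_hand[A=35 B=47 C=25] avail[A=35 B=39 C=16] open={R2,R4,R6,R8,R9}
Open reservations: ['R2', 'R4', 'R6', 'R8', 'R9'] -> 5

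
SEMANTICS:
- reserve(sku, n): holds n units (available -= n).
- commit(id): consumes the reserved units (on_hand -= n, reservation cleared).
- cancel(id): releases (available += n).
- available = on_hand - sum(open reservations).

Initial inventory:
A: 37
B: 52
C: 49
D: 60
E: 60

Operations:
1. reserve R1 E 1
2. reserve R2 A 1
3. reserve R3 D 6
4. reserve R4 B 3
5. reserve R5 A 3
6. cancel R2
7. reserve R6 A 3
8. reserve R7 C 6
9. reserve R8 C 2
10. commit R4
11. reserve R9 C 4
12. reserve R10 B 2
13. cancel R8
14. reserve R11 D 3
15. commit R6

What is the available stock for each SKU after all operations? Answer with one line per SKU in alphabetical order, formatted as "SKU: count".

Answer: A: 31
B: 47
C: 39
D: 51
E: 59

Derivation:
Step 1: reserve R1 E 1 -> on_hand[A=37 B=52 C=49 D=60 E=60] avail[A=37 B=52 C=49 D=60 E=59] open={R1}
Step 2: reserve R2 A 1 -> on_hand[A=37 B=52 C=49 D=60 E=60] avail[A=36 B=52 C=49 D=60 E=59] open={R1,R2}
Step 3: reserve R3 D 6 -> on_hand[A=37 B=52 C=49 D=60 E=60] avail[A=36 B=52 C=49 D=54 E=59] open={R1,R2,R3}
Step 4: reserve R4 B 3 -> on_hand[A=37 B=52 C=49 D=60 E=60] avail[A=36 B=49 C=49 D=54 E=59] open={R1,R2,R3,R4}
Step 5: reserve R5 A 3 -> on_hand[A=37 B=52 C=49 D=60 E=60] avail[A=33 B=49 C=49 D=54 E=59] open={R1,R2,R3,R4,R5}
Step 6: cancel R2 -> on_hand[A=37 B=52 C=49 D=60 E=60] avail[A=34 B=49 C=49 D=54 E=59] open={R1,R3,R4,R5}
Step 7: reserve R6 A 3 -> on_hand[A=37 B=52 C=49 D=60 E=60] avail[A=31 B=49 C=49 D=54 E=59] open={R1,R3,R4,R5,R6}
Step 8: reserve R7 C 6 -> on_hand[A=37 B=52 C=49 D=60 E=60] avail[A=31 B=49 C=43 D=54 E=59] open={R1,R3,R4,R5,R6,R7}
Step 9: reserve R8 C 2 -> on_hand[A=37 B=52 C=49 D=60 E=60] avail[A=31 B=49 C=41 D=54 E=59] open={R1,R3,R4,R5,R6,R7,R8}
Step 10: commit R4 -> on_hand[A=37 B=49 C=49 D=60 E=60] avail[A=31 B=49 C=41 D=54 E=59] open={R1,R3,R5,R6,R7,R8}
Step 11: reserve R9 C 4 -> on_hand[A=37 B=49 C=49 D=60 E=60] avail[A=31 B=49 C=37 D=54 E=59] open={R1,R3,R5,R6,R7,R8,R9}
Step 12: reserve R10 B 2 -> on_hand[A=37 B=49 C=49 D=60 E=60] avail[A=31 B=47 C=37 D=54 E=59] open={R1,R10,R3,R5,R6,R7,R8,R9}
Step 13: cancel R8 -> on_hand[A=37 B=49 C=49 D=60 E=60] avail[A=31 B=47 C=39 D=54 E=59] open={R1,R10,R3,R5,R6,R7,R9}
Step 14: reserve R11 D 3 -> on_hand[A=37 B=49 C=49 D=60 E=60] avail[A=31 B=47 C=39 D=51 E=59] open={R1,R10,R11,R3,R5,R6,R7,R9}
Step 15: commit R6 -> on_hand[A=34 B=49 C=49 D=60 E=60] avail[A=31 B=47 C=39 D=51 E=59] open={R1,R10,R11,R3,R5,R7,R9}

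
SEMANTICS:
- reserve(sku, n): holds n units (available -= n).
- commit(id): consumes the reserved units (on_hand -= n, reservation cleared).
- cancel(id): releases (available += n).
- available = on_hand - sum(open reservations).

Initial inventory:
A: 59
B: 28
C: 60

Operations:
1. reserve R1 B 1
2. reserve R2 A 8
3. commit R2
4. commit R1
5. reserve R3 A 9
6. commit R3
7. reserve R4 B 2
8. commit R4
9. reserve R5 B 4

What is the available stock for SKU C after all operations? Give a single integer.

Step 1: reserve R1 B 1 -> on_hand[A=59 B=28 C=60] avail[A=59 B=27 C=60] open={R1}
Step 2: reserve R2 A 8 -> on_hand[A=59 B=28 C=60] avail[A=51 B=27 C=60] open={R1,R2}
Step 3: commit R2 -> on_hand[A=51 B=28 C=60] avail[A=51 B=27 C=60] open={R1}
Step 4: commit R1 -> on_hand[A=51 B=27 C=60] avail[A=51 B=27 C=60] open={}
Step 5: reserve R3 A 9 -> on_hand[A=51 B=27 C=60] avail[A=42 B=27 C=60] open={R3}
Step 6: commit R3 -> on_hand[A=42 B=27 C=60] avail[A=42 B=27 C=60] open={}
Step 7: reserve R4 B 2 -> on_hand[A=42 B=27 C=60] avail[A=42 B=25 C=60] open={R4}
Step 8: commit R4 -> on_hand[A=42 B=25 C=60] avail[A=42 B=25 C=60] open={}
Step 9: reserve R5 B 4 -> on_hand[A=42 B=25 C=60] avail[A=42 B=21 C=60] open={R5}
Final available[C] = 60

Answer: 60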